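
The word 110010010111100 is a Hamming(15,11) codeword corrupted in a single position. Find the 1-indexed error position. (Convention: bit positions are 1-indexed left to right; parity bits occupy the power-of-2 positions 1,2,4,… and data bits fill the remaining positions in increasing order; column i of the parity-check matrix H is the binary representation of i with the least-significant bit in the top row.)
Syndrome s = H · r^T (mod 2), r = 110010010111100:
  s[0] = (101010101010101)·(110010010111100) mod 2 = 1+0+0+0+1+0+0+0+0+0+1+0+1+0+0 mod 2 = 0
  s[1] = (011001100110011)·(110010010111100) mod 2 = 0+1+0+0+0+0+0+0+0+1+1+0+0+0+0 mod 2 = 1
  s[2] = (000111100001111)·(110010010111100) mod 2 = 0+0+0+0+1+0+0+0+0+0+0+1+1+0+0 mod 2 = 1
  s[3] = (000000011111111)·(110010010111100) mod 2 = 0+0+0+0+0+0+0+1+0+1+1+1+1+0+0 mod 2 = 1
Syndrome = 0111
Column i of H is the binary representation of i, so the syndrome is the binary index of the flipped bit.
Read s = 0111 with s[0] as LSB: 0·2^0 + 1·2^1 + 1·2^2 + 1·2^3 = 14.
Error is at bit position 14.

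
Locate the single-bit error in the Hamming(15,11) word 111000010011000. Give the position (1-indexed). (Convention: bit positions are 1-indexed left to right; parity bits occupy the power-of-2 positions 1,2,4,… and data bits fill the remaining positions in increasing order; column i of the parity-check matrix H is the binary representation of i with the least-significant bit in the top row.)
Syndrome s = H · r^T (mod 2), r = 111000010011000:
  s[0] = (101010101010101)·(111000010011000) mod 2 = 1+0+1+0+0+0+0+0+0+0+1+0+0+0+0 mod 2 = 1
  s[1] = (011001100110011)·(111000010011000) mod 2 = 0+1+1+0+0+0+0+0+0+0+1+0+0+0+0 mod 2 = 1
  s[2] = (000111100001111)·(111000010011000) mod 2 = 0+0+0+0+0+0+0+0+0+0+0+1+0+0+0 mod 2 = 1
  s[3] = (000000011111111)·(111000010011000) mod 2 = 0+0+0+0+0+0+0+1+0+0+1+1+0+0+0 mod 2 = 1
Syndrome = 1111
Column i of H is the binary representation of i, so the syndrome is the binary index of the flipped bit.
Read s = 1111 with s[0] as LSB: 1·2^0 + 1·2^1 + 1·2^2 + 1·2^3 = 15.
Error is at bit position 15.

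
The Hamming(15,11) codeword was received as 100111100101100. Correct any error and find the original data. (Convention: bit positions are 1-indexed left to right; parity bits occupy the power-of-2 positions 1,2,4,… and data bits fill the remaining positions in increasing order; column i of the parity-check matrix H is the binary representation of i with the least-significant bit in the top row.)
Syndrome s = H · r^T (mod 2), r = 100111100101100:
  s[0] = (101010101010101)·(100111100101100) mod 2 = 1+0+0+0+1+0+1+0+0+0+0+0+1+0+0 mod 2 = 0
  s[1] = (011001100110011)·(100111100101100) mod 2 = 0+0+0+0+0+1+1+0+0+1+0+0+0+0+0 mod 2 = 1
  s[2] = (000111100001111)·(100111100101100) mod 2 = 0+0+0+1+1+1+1+0+0+0+0+1+1+0+0 mod 2 = 0
  s[3] = (000000011111111)·(100111100101100) mod 2 = 0+0+0+0+0+0+0+0+0+1+0+1+1+0+0 mod 2 = 1
Syndrome = 0101
Column 10 of H equals this syndrome → error at bit 10 (1-indexed).
Flip bit 10: 100111100101100 → 100111100001100
Extract data bits at positions {3,5,6,7,9,10,11,12,13,14,15}: 01110001100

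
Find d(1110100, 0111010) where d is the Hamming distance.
XOR = 1001110, count of 1s = 4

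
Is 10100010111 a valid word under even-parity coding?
Sum of all bits: 1+0+1+0+0+0+1+0+1+1+1 = 6; 6 mod 2 = 0. Result is 0 → valid parity.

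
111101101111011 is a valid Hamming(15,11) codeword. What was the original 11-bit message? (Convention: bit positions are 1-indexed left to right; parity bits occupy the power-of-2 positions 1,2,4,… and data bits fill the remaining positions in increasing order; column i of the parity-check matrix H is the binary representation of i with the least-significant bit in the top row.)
Parity bits occupy power-of-2 positions; data bits are at positions {3,5,6,7,9,10,11,12,13,14,15} (1-indexed).
Extract: c[3]=1 c[5]=0 c[6]=1 c[7]=1 c[9]=1 c[10]=1 c[11]=1 c[12]=1 c[13]=0 c[14]=1 c[15]=1
Data = 10111111011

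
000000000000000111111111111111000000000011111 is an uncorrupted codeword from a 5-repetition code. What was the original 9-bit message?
Split into 5-bit blocks: 00000 00000 00000 11111 11111 11111 00000 00000 11111
Data = 000111001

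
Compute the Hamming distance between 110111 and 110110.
XOR = 000001, count of 1s = 1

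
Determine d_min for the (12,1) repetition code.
d_min = 12 (the only two codewords are 0…0 and 1…1, differing in all 12 positions).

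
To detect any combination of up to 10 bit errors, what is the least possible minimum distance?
Detecting e errors requires d_min ≥ e + 1 = 10 + 1 = 11.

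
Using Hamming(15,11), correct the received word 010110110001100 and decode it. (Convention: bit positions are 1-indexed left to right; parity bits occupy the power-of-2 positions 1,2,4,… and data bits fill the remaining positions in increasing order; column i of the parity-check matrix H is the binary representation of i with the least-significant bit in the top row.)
Syndrome s = H · r^T (mod 2), r = 010110110001100:
  s[0] = (101010101010101)·(010110110001100) mod 2 = 0+0+0+0+1+0+1+0+0+0+0+0+1+0+0 mod 2 = 1
  s[1] = (011001100110011)·(010110110001100) mod 2 = 0+1+0+0+0+0+1+0+0+0+0+0+0+0+0 mod 2 = 0
  s[2] = (000111100001111)·(010110110001100) mod 2 = 0+0+0+1+1+0+1+0+0+0+0+1+1+0+0 mod 2 = 1
  s[3] = (000000011111111)·(010110110001100) mod 2 = 0+0+0+0+0+0+0+1+0+0+0+1+1+0+0 mod 2 = 1
Syndrome = 1011
Column 13 of H equals this syndrome → error at bit 13 (1-indexed).
Flip bit 13: 010110110001100 → 010110110001000
Extract data bits at positions {3,5,6,7,9,10,11,12,13,14,15}: 01010001000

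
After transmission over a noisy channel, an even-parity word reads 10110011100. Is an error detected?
Sum of received bits: 1+0+1+1+0+0+1+1+1+0+0 = 6; 6 mod 2 = 0. Result is 0 → no error detected.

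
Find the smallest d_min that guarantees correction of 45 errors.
Correcting t errors requires d_min ≥ 2t + 1 = 2·45 + 1 = 91.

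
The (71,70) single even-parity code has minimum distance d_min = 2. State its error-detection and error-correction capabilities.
Detection only: up to d_min − 1 = 1 errors.
Correction: up to ⌊(d_min − 1)/2⌋ = ⌊1/2⌋ = 0 errors.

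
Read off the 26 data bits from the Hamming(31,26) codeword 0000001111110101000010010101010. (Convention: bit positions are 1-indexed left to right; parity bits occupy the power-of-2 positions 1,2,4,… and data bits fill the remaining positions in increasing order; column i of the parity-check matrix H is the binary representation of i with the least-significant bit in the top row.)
Parity bits occupy power-of-2 positions; data bits are at positions {3,5,6,7,9,10,11,12,13,14,15,17,18,19,20,21,22,23,24,25,26,27,28,29,30,31} (1-indexed).
Extract: c[3]=0 c[5]=0 c[6]=0 c[7]=1 c[9]=1 c[10]=1 c[11]=1 c[12]=1 c[13]=0 c[14]=1 c[15]=0 c[17]=0 c[18]=0 c[19]=0 c[20]=0 c[21]=1 c[22]=0 c[23]=0 c[24]=1 c[25]=0 c[26]=1 c[27]=0 c[28]=1 c[29]=0 c[30]=1 c[31]=0
Data = 00011111010000010010101010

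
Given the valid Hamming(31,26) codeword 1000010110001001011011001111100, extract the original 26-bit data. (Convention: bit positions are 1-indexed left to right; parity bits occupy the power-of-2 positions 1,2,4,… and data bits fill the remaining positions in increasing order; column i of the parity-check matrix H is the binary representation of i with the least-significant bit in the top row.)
Parity bits occupy power-of-2 positions; data bits are at positions {3,5,6,7,9,10,11,12,13,14,15,17,18,19,20,21,22,23,24,25,26,27,28,29,30,31} (1-indexed).
Extract: c[3]=0 c[5]=0 c[6]=1 c[7]=0 c[9]=1 c[10]=0 c[11]=0 c[12]=0 c[13]=1 c[14]=0 c[15]=0 c[17]=0 c[18]=1 c[19]=1 c[20]=0 c[21]=1 c[22]=1 c[23]=0 c[24]=0 c[25]=1 c[26]=1 c[27]=1 c[28]=1 c[29]=1 c[30]=0 c[31]=0
Data = 00101000100011011001111100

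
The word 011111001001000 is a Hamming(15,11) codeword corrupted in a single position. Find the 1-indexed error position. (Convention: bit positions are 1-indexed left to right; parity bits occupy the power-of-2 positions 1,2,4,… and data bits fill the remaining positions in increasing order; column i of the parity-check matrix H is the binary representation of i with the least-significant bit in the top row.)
Syndrome s = H · r^T (mod 2), r = 011111001001000:
  s[0] = (101010101010101)·(011111001001000) mod 2 = 0+0+1+0+1+0+0+0+1+0+0+0+0+0+0 mod 2 = 1
  s[1] = (011001100110011)·(011111001001000) mod 2 = 0+1+1+0+0+1+0+0+0+0+0+0+0+0+0 mod 2 = 1
  s[2] = (000111100001111)·(011111001001000) mod 2 = 0+0+0+1+1+1+0+0+0+0+0+1+0+0+0 mod 2 = 0
  s[3] = (000000011111111)·(011111001001000) mod 2 = 0+0+0+0+0+0+0+0+1+0+0+1+0+0+0 mod 2 = 0
Syndrome = 1100
Column i of H is the binary representation of i, so the syndrome is the binary index of the flipped bit.
Read s = 1100 with s[0] as LSB: 1·2^0 + 1·2^1 + 0·2^2 + 0·2^3 = 3.
Error is at bit position 3.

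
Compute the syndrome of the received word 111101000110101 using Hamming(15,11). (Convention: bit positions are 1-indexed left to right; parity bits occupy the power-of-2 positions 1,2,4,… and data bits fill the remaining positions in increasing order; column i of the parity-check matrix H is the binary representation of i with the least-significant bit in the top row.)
Syndrome s = H · r^T (mod 2), r = 111101000110101:
  s[0] = (101010101010101)·(111101000110101) mod 2 = 1+0+1+0+0+0+0+0+0+0+1+0+1+0+1 mod 2 = 1
  s[1] = (011001100110011)·(111101000110101) mod 2 = 0+1+1+0+0+1+0+0+0+1+1+0+0+0+1 mod 2 = 0
  s[2] = (000111100001111)·(111101000110101) mod 2 = 0+0+0+1+0+1+0+0+0+0+0+0+1+0+1 mod 2 = 0
  s[3] = (000000011111111)·(111101000110101) mod 2 = 0+0+0+0+0+0+0+0+0+1+1+0+1+0+1 mod 2 = 0
Syndrome = 1000
Non-zero syndrome: error at position 1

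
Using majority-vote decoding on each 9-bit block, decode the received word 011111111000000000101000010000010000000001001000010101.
Split into 9-bit blocks and majority-vote each:
  block 1 = 011111111: 8 ones, 1 zeros → 1
  block 2 = 000000000: 0 ones, 9 zeros → 0
  block 3 = 101000010: 3 ones, 6 zeros → 0
  block 4 = 000010000: 1 ones, 8 zeros → 0
  block 5 = 000001001: 2 ones, 7 zeros → 0
  block 6 = 000010101: 3 ones, 6 zeros → 0
Decoded = 100000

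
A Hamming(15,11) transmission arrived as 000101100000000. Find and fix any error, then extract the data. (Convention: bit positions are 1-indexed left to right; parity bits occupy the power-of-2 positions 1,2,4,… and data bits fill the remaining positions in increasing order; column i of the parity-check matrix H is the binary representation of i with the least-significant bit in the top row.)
Syndrome s = H · r^T (mod 2), r = 000101100000000:
  s[0] = (101010101010101)·(000101100000000) mod 2 = 0+0+0+0+0+0+1+0+0+0+0+0+0+0+0 mod 2 = 1
  s[1] = (011001100110011)·(000101100000000) mod 2 = 0+0+0+0+0+1+1+0+0+0+0+0+0+0+0 mod 2 = 0
  s[2] = (000111100001111)·(000101100000000) mod 2 = 0+0+0+1+0+1+1+0+0+0+0+0+0+0+0 mod 2 = 1
  s[3] = (000000011111111)·(000101100000000) mod 2 = 0+0+0+0+0+0+0+0+0+0+0+0+0+0+0 mod 2 = 0
Syndrome = 1010
Column 5 of H equals this syndrome → error at bit 5 (1-indexed).
Flip bit 5: 000101100000000 → 000111100000000
Extract data bits at positions {3,5,6,7,9,10,11,12,13,14,15}: 01110000000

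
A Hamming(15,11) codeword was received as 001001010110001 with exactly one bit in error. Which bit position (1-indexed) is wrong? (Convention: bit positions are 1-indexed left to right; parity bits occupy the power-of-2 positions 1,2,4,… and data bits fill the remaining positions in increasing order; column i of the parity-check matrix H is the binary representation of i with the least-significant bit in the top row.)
Syndrome s = H · r^T (mod 2), r = 001001010110001:
  s[0] = (101010101010101)·(001001010110001) mod 2 = 0+0+1+0+0+0+0+0+0+0+1+0+0+0+1 mod 2 = 1
  s[1] = (011001100110011)·(001001010110001) mod 2 = 0+0+1+0+0+1+0+0+0+1+1+0+0+0+1 mod 2 = 1
  s[2] = (000111100001111)·(001001010110001) mod 2 = 0+0+0+0+0+1+0+0+0+0+0+0+0+0+1 mod 2 = 0
  s[3] = (000000011111111)·(001001010110001) mod 2 = 0+0+0+0+0+0+0+1+0+1+1+0+0+0+1 mod 2 = 0
Syndrome = 1100
Column i of H is the binary representation of i, so the syndrome is the binary index of the flipped bit.
Read s = 1100 with s[0] as LSB: 1·2^0 + 1·2^1 + 0·2^2 + 0·2^3 = 3.
Error is at bit position 3.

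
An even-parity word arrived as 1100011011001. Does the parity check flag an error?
Sum of received bits: 1+1+0+0+0+1+1+0+1+1+0+0+1 = 7; 7 mod 2 = 1. Result is 1 ≠ 0 → error detected.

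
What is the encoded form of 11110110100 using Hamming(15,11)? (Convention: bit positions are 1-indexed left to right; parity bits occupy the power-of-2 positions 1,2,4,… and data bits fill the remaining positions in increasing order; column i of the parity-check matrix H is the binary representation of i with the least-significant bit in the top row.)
Codeword c = d · G (mod 2), d = 11110110100:
  c[0] = d·G[:,0] = (11110110100)·(11011010101) mod 2 = 1+1+0+1+0+0+1+0+1+0+0 mod 2 = 1
  c[1] = d·G[:,1] = (11110110100)·(10110110011) mod 2 = 1+0+1+1+0+1+1+0+0+0+0 mod 2 = 1
  c[2] = d·G[:,2] = (11110110100)·(10000000000) mod 2 = 1+0+0+0+0+0+0+0+0+0+0 mod 2 = 1
  c[3] = d·G[:,3] = (11110110100)·(01110001111) mod 2 = 0+1+1+1+0+0+0+0+1+0+0 mod 2 = 0
  c[4] = d·G[:,4] = (11110110100)·(01000000000) mod 2 = 0+1+0+0+0+0+0+0+0+0+0 mod 2 = 1
  c[5] = d·G[:,5] = (11110110100)·(00100000000) mod 2 = 0+0+1+0+0+0+0+0+0+0+0 mod 2 = 1
  c[6] = d·G[:,6] = (11110110100)·(00010000000) mod 2 = 0+0+0+1+0+0+0+0+0+0+0 mod 2 = 1
  c[7] = d·G[:,7] = (11110110100)·(00001111111) mod 2 = 0+0+0+0+0+1+1+0+1+0+0 mod 2 = 1
  c[8] = d·G[:,8] = (11110110100)·(00001000000) mod 2 = 0+0+0+0+0+0+0+0+0+0+0 mod 2 = 0
  c[9] = d·G[:,9] = (11110110100)·(00000100000) mod 2 = 0+0+0+0+0+1+0+0+0+0+0 mod 2 = 1
  c[10] = d·G[:,10] = (11110110100)·(00000010000) mod 2 = 0+0+0+0+0+0+1+0+0+0+0 mod 2 = 1
  c[11] = d·G[:,11] = (11110110100)·(00000001000) mod 2 = 0+0+0+0+0+0+0+0+0+0+0 mod 2 = 0
  c[12] = d·G[:,12] = (11110110100)·(00000000100) mod 2 = 0+0+0+0+0+0+0+0+1+0+0 mod 2 = 1
  c[13] = d·G[:,13] = (11110110100)·(00000000010) mod 2 = 0+0+0+0+0+0+0+0+0+0+0 mod 2 = 0
  c[14] = d·G[:,14] = (11110110100)·(00000000001) mod 2 = 0+0+0+0+0+0+0+0+0+0+0 mod 2 = 0
Codeword = 111011110110100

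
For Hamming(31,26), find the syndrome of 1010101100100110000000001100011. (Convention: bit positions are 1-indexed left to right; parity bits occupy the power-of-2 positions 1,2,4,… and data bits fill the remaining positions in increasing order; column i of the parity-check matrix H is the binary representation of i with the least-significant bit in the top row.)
Syndrome s = H · r^T (mod 2), r = 1010101100100110000000001100011:
  s[0] = (1010101010101010101010101010101)·(1010101100100110000000001100011) mod 2 = 1+0+1+0+1+0+1+0+0+0+1+0+0+0+1+0+0+0+0+0+0+0+0+0+1+0+0+0+0+0+1 mod 2 = 0
  s[1] = (0110011001100110011001100110011)·(1010101100100110000000001100011) mod 2 = 0+0+1+0+0+0+1+0+0+0+1+0+0+1+1+0+0+0+0+0+0+0+0+0+0+1+0+0+0+1+1 mod 2 = 0
  s[2] = (0001111000011110000111100001111)·(1010101100100110000000001100011) mod 2 = 0+0+0+0+1+0+1+0+0+0+0+0+0+1+1+0+0+0+0+0+0+0+0+0+0+0+0+0+0+1+1 mod 2 = 0
  s[3] = (0000000111111110000000011111111)·(1010101100100110000000001100011) mod 2 = 0+0+0+0+0+0+0+1+0+0+1+0+0+1+1+0+0+0+0+0+0+0+0+0+1+1+0+0+0+1+1 mod 2 = 0
  s[4] = (0000000000000001111111111111111)·(1010101100100110000000001100011) mod 2 = 0+0+0+0+0+0+0+0+0+0+0+0+0+0+0+0+0+0+0+0+0+0+0+0+1+1+0+0+0+1+1 mod 2 = 0
Syndrome = 00000
s = 0: no error detected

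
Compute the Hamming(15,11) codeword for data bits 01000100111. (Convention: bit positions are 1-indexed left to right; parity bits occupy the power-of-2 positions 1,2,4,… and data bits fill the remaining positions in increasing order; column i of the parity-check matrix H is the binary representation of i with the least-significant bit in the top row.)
Codeword c = d · G (mod 2), d = 01000100111:
  c[0] = d·G[:,0] = (01000100111)·(11011010101) mod 2 = 0+1+0+0+0+0+0+0+1+0+1 mod 2 = 1
  c[1] = d·G[:,1] = (01000100111)·(10110110011) mod 2 = 0+0+0+0+0+1+0+0+0+1+1 mod 2 = 1
  c[2] = d·G[:,2] = (01000100111)·(10000000000) mod 2 = 0+0+0+0+0+0+0+0+0+0+0 mod 2 = 0
  c[3] = d·G[:,3] = (01000100111)·(01110001111) mod 2 = 0+1+0+0+0+0+0+0+1+1+1 mod 2 = 0
  c[4] = d·G[:,4] = (01000100111)·(01000000000) mod 2 = 0+1+0+0+0+0+0+0+0+0+0 mod 2 = 1
  c[5] = d·G[:,5] = (01000100111)·(00100000000) mod 2 = 0+0+0+0+0+0+0+0+0+0+0 mod 2 = 0
  c[6] = d·G[:,6] = (01000100111)·(00010000000) mod 2 = 0+0+0+0+0+0+0+0+0+0+0 mod 2 = 0
  c[7] = d·G[:,7] = (01000100111)·(00001111111) mod 2 = 0+0+0+0+0+1+0+0+1+1+1 mod 2 = 0
  c[8] = d·G[:,8] = (01000100111)·(00001000000) mod 2 = 0+0+0+0+0+0+0+0+0+0+0 mod 2 = 0
  c[9] = d·G[:,9] = (01000100111)·(00000100000) mod 2 = 0+0+0+0+0+1+0+0+0+0+0 mod 2 = 1
  c[10] = d·G[:,10] = (01000100111)·(00000010000) mod 2 = 0+0+0+0+0+0+0+0+0+0+0 mod 2 = 0
  c[11] = d·G[:,11] = (01000100111)·(00000001000) mod 2 = 0+0+0+0+0+0+0+0+0+0+0 mod 2 = 0
  c[12] = d·G[:,12] = (01000100111)·(00000000100) mod 2 = 0+0+0+0+0+0+0+0+1+0+0 mod 2 = 1
  c[13] = d·G[:,13] = (01000100111)·(00000000010) mod 2 = 0+0+0+0+0+0+0+0+0+1+0 mod 2 = 1
  c[14] = d·G[:,14] = (01000100111)·(00000000001) mod 2 = 0+0+0+0+0+0+0+0+0+0+1 mod 2 = 1
Codeword = 110010000100111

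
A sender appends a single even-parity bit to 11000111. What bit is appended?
Sum of data bits: 1+1+0+0+0+1+1+1 = 5.
5 mod 2 = 1, so parity bit = 1.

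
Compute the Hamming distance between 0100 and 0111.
XOR = 0011, count of 1s = 2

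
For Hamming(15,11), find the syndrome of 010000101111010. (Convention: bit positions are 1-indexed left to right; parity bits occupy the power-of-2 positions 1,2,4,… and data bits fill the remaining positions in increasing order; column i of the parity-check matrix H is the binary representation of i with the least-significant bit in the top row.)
Syndrome s = H · r^T (mod 2), r = 010000101111010:
  s[0] = (101010101010101)·(010000101111010) mod 2 = 0+0+0+0+0+0+1+0+1+0+1+0+0+0+0 mod 2 = 1
  s[1] = (011001100110011)·(010000101111010) mod 2 = 0+1+0+0+0+0+1+0+0+1+1+0+0+1+0 mod 2 = 1
  s[2] = (000111100001111)·(010000101111010) mod 2 = 0+0+0+0+0+0+1+0+0+0+0+1+0+1+0 mod 2 = 1
  s[3] = (000000011111111)·(010000101111010) mod 2 = 0+0+0+0+0+0+0+0+1+1+1+1+0+1+0 mod 2 = 1
Syndrome = 1111
Non-zero syndrome: error at position 15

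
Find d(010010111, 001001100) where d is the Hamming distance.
XOR = 011011011, count of 1s = 6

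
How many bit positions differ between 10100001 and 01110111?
XOR = 11010110, count of 1s = 5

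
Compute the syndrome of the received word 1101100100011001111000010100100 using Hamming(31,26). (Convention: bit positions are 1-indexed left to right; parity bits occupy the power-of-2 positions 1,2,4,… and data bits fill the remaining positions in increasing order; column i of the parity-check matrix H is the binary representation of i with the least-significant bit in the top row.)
Syndrome s = H · r^T (mod 2), r = 1101100100011001111000010100100:
  s[0] = (1010101010101010101010101010101)·(1101100100011001111000010100100) mod 2 = 1+0+0+0+1+0+0+0+0+0+0+0+1+0+0+0+1+0+1+0+0+0+0+0+0+0+0+0+1+0+0 mod 2 = 0
  s[1] = (0110011001100110011001100110011)·(1101100100011001111000010100100) mod 2 = 0+1+0+0+0+0+0+0+0+0+0+0+0+0+0+0+0+1+1+0+0+0+0+0+0+1+0+0+0+0+0 mod 2 = 0
  s[2] = (0001111000011110000111100001111)·(1101100100011001111000010100100) mod 2 = 0+0+0+1+1+0+0+0+0+0+0+1+1+0+0+0+0+0+0+0+0+0+0+0+0+0+0+0+1+0+0 mod 2 = 1
  s[3] = (0000000111111110000000011111111)·(1101100100011001111000010100100) mod 2 = 0+0+0+0+0+0+0+1+0+0+0+1+1+0+0+0+0+0+0+0+0+0+0+1+0+1+0+0+1+0+0 mod 2 = 0
  s[4] = (0000000000000001111111111111111)·(1101100100011001111000010100100) mod 2 = 0+0+0+0+0+0+0+0+0+0+0+0+0+0+0+1+1+1+1+0+0+0+0+1+0+1+0+0+1+0+0 mod 2 = 1
Syndrome = 00101
Non-zero syndrome: error at position 20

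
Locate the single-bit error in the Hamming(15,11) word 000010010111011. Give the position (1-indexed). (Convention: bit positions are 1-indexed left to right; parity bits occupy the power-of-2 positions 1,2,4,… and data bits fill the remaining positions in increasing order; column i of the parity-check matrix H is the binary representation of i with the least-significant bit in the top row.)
Syndrome s = H · r^T (mod 2), r = 000010010111011:
  s[0] = (101010101010101)·(000010010111011) mod 2 = 0+0+0+0+1+0+0+0+0+0+1+0+0+0+1 mod 2 = 1
  s[1] = (011001100110011)·(000010010111011) mod 2 = 0+0+0+0+0+0+0+0+0+1+1+0+0+1+1 mod 2 = 0
  s[2] = (000111100001111)·(000010010111011) mod 2 = 0+0+0+0+1+0+0+0+0+0+0+1+0+1+1 mod 2 = 0
  s[3] = (000000011111111)·(000010010111011) mod 2 = 0+0+0+0+0+0+0+1+0+1+1+1+0+1+1 mod 2 = 0
Syndrome = 1000
Column i of H is the binary representation of i, so the syndrome is the binary index of the flipped bit.
Read s = 1000 with s[0] as LSB: 1·2^0 + 0·2^1 + 0·2^2 + 0·2^3 = 1.
Error is at bit position 1.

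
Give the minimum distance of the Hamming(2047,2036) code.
d_min = 3 (every single-error-correcting Hamming code has d_min = 3).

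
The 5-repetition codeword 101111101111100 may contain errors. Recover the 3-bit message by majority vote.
Split into 5-bit blocks and majority-vote each:
  block 1 = 10111: 4 ones, 1 zeros → 1
  block 2 = 11011: 4 ones, 1 zeros → 1
  block 3 = 11100: 3 ones, 2 zeros → 1
Decoded = 111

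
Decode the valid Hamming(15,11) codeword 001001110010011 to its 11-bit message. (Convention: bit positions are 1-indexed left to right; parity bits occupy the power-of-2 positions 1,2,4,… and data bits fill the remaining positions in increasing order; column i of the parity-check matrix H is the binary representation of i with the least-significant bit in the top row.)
Parity bits occupy power-of-2 positions; data bits are at positions {3,5,6,7,9,10,11,12,13,14,15} (1-indexed).
Extract: c[3]=1 c[5]=0 c[6]=1 c[7]=1 c[9]=0 c[10]=0 c[11]=1 c[12]=0 c[13]=0 c[14]=1 c[15]=1
Data = 10110010011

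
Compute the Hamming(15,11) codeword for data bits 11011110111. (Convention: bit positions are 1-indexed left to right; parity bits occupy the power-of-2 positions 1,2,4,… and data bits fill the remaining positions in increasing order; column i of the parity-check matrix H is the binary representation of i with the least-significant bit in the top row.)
Codeword c = d · G (mod 2), d = 11011110111:
  c[0] = d·G[:,0] = (11011110111)·(11011010101) mod 2 = 1+1+0+1+1+0+1+0+1+0+1 mod 2 = 1
  c[1] = d·G[:,1] = (11011110111)·(10110110011) mod 2 = 1+0+0+1+0+1+1+0+0+1+1 mod 2 = 0
  c[2] = d·G[:,2] = (11011110111)·(10000000000) mod 2 = 1+0+0+0+0+0+0+0+0+0+0 mod 2 = 1
  c[3] = d·G[:,3] = (11011110111)·(01110001111) mod 2 = 0+1+0+1+0+0+0+0+1+1+1 mod 2 = 1
  c[4] = d·G[:,4] = (11011110111)·(01000000000) mod 2 = 0+1+0+0+0+0+0+0+0+0+0 mod 2 = 1
  c[5] = d·G[:,5] = (11011110111)·(00100000000) mod 2 = 0+0+0+0+0+0+0+0+0+0+0 mod 2 = 0
  c[6] = d·G[:,6] = (11011110111)·(00010000000) mod 2 = 0+0+0+1+0+0+0+0+0+0+0 mod 2 = 1
  c[7] = d·G[:,7] = (11011110111)·(00001111111) mod 2 = 0+0+0+0+1+1+1+0+1+1+1 mod 2 = 0
  c[8] = d·G[:,8] = (11011110111)·(00001000000) mod 2 = 0+0+0+0+1+0+0+0+0+0+0 mod 2 = 1
  c[9] = d·G[:,9] = (11011110111)·(00000100000) mod 2 = 0+0+0+0+0+1+0+0+0+0+0 mod 2 = 1
  c[10] = d·G[:,10] = (11011110111)·(00000010000) mod 2 = 0+0+0+0+0+0+1+0+0+0+0 mod 2 = 1
  c[11] = d·G[:,11] = (11011110111)·(00000001000) mod 2 = 0+0+0+0+0+0+0+0+0+0+0 mod 2 = 0
  c[12] = d·G[:,12] = (11011110111)·(00000000100) mod 2 = 0+0+0+0+0+0+0+0+1+0+0 mod 2 = 1
  c[13] = d·G[:,13] = (11011110111)·(00000000010) mod 2 = 0+0+0+0+0+0+0+0+0+1+0 mod 2 = 1
  c[14] = d·G[:,14] = (11011110111)·(00000000001) mod 2 = 0+0+0+0+0+0+0+0+0+0+1 mod 2 = 1
Codeword = 101110101110111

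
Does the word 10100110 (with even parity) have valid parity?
Sum of all bits: 1+0+1+0+0+1+1+0 = 4; 4 mod 2 = 0. Result is 0 → valid parity.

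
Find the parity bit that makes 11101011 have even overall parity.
Sum of data bits: 1+1+1+0+1+0+1+1 = 6.
6 mod 2 = 0, so parity bit = 0.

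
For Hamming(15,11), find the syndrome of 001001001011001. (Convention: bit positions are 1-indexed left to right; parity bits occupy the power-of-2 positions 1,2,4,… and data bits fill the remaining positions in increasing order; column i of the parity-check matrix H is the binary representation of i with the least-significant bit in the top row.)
Syndrome s = H · r^T (mod 2), r = 001001001011001:
  s[0] = (101010101010101)·(001001001011001) mod 2 = 0+0+1+0+0+0+0+0+1+0+1+0+0+0+1 mod 2 = 0
  s[1] = (011001100110011)·(001001001011001) mod 2 = 0+0+1+0+0+1+0+0+0+0+1+0+0+0+1 mod 2 = 0
  s[2] = (000111100001111)·(001001001011001) mod 2 = 0+0+0+0+0+1+0+0+0+0+0+1+0+0+1 mod 2 = 1
  s[3] = (000000011111111)·(001001001011001) mod 2 = 0+0+0+0+0+0+0+0+1+0+1+1+0+0+1 mod 2 = 0
Syndrome = 0010
Non-zero syndrome: error at position 4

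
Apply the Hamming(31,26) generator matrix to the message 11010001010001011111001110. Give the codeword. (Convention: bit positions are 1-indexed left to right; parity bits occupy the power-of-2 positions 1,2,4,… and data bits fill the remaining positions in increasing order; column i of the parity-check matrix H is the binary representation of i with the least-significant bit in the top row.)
Codeword c = d · G (mod 2), d = 11010001010001011111001110:
  c[0] = d·G[:,0] = (11010001010001011111001110)·(11011010101101010101010101) mod 2 = 1+1+0+1+0+0+0+0+0+0+0+0+0+1+0+1+0+1+0+1+0+0+0+1+0+0 mod 2 = 0
  c[1] = d·G[:,1] = (11010001010001011111001110)·(10110110011011001100110011) mod 2 = 1+0+0+1+0+0+0+0+0+1+0+0+0+1+0+0+1+1+0+0+0+0+0+0+1+0 mod 2 = 1
  c[2] = d·G[:,2] = (11010001010001011111001110)·(10000000000000000000000000) mod 2 = 1+0+0+0+0+0+0+0+0+0+0+0+0+0+0+0+0+0+0+0+0+0+0+0+0+0 mod 2 = 1
  c[3] = d·G[:,3] = (11010001010001011111001110)·(01110001111000111100001111) mod 2 = 0+1+0+1+0+0+0+1+0+1+0+0+0+0+0+1+1+1+0+0+0+0+1+1+1+0 mod 2 = 0
  c[4] = d·G[:,4] = (11010001010001011111001110)·(01000000000000000000000000) mod 2 = 0+1+0+0+0+0+0+0+0+0+0+0+0+0+0+0+0+0+0+0+0+0+0+0+0+0 mod 2 = 1
  c[5] = d·G[:,5] = (11010001010001011111001110)·(00100000000000000000000000) mod 2 = 0+0+0+0+0+0+0+0+0+0+0+0+0+0+0+0+0+0+0+0+0+0+0+0+0+0 mod 2 = 0
  c[6] = d·G[:,6] = (11010001010001011111001110)·(00010000000000000000000000) mod 2 = 0+0+0+1+0+0+0+0+0+0+0+0+0+0+0+0+0+0+0+0+0+0+0+0+0+0 mod 2 = 1
  c[7] = d·G[:,7] = (11010001010001011111001110)·(00001111111000000011111111) mod 2 = 0+0+0+0+0+0+0+1+0+1+0+0+0+0+0+0+0+0+1+1+0+0+1+1+1+0 mod 2 = 1
  c[8] = d·G[:,8] = (11010001010001011111001110)·(00001000000000000000000000) mod 2 = 0+0+0+0+0+0+0+0+0+0+0+0+0+0+0+0+0+0+0+0+0+0+0+0+0+0 mod 2 = 0
  c[9] = d·G[:,9] = (11010001010001011111001110)·(00000100000000000000000000) mod 2 = 0+0+0+0+0+0+0+0+0+0+0+0+0+0+0+0+0+0+0+0+0+0+0+0+0+0 mod 2 = 0
  c[10] = d·G[:,10] = (11010001010001011111001110)·(00000010000000000000000000) mod 2 = 0+0+0+0+0+0+0+0+0+0+0+0+0+0+0+0+0+0+0+0+0+0+0+0+0+0 mod 2 = 0
  c[11] = d·G[:,11] = (11010001010001011111001110)·(00000001000000000000000000) mod 2 = 0+0+0+0+0+0+0+1+0+0+0+0+0+0+0+0+0+0+0+0+0+0+0+0+0+0 mod 2 = 1
  c[12] = d·G[:,12] = (11010001010001011111001110)·(00000000100000000000000000) mod 2 = 0+0+0+0+0+0+0+0+0+0+0+0+0+0+0+0+0+0+0+0+0+0+0+0+0+0 mod 2 = 0
  c[13] = d·G[:,13] = (11010001010001011111001110)·(00000000010000000000000000) mod 2 = 0+0+0+0+0+0+0+0+0+1+0+0+0+0+0+0+0+0+0+0+0+0+0+0+0+0 mod 2 = 1
  c[14] = d·G[:,14] = (11010001010001011111001110)·(00000000001000000000000000) mod 2 = 0+0+0+0+0+0+0+0+0+0+0+0+0+0+0+0+0+0+0+0+0+0+0+0+0+0 mod 2 = 0
  c[15] = d·G[:,15] = (11010001010001011111001110)·(00000000000111111111111111) mod 2 = 0+0+0+0+0+0+0+0+0+0+0+0+0+1+0+1+1+1+1+1+0+0+1+1+1+0 mod 2 = 1
  c[16] = d·G[:,16] = (11010001010001011111001110)·(00000000000100000000000000) mod 2 = 0+0+0+0+0+0+0+0+0+0+0+0+0+0+0+0+0+0+0+0+0+0+0+0+0+0 mod 2 = 0
  c[17] = d·G[:,17] = (11010001010001011111001110)·(00000000000010000000000000) mod 2 = 0+0+0+0+0+0+0+0+0+0+0+0+0+0+0+0+0+0+0+0+0+0+0+0+0+0 mod 2 = 0
  c[18] = d·G[:,18] = (11010001010001011111001110)·(00000000000001000000000000) mod 2 = 0+0+0+0+0+0+0+0+0+0+0+0+0+1+0+0+0+0+0+0+0+0+0+0+0+0 mod 2 = 1
  c[19] = d·G[:,19] = (11010001010001011111001110)·(00000000000000100000000000) mod 2 = 0+0+0+0+0+0+0+0+0+0+0+0+0+0+0+0+0+0+0+0+0+0+0+0+0+0 mod 2 = 0
  c[20] = d·G[:,20] = (11010001010001011111001110)·(00000000000000010000000000) mod 2 = 0+0+0+0+0+0+0+0+0+0+0+0+0+0+0+1+0+0+0+0+0+0+0+0+0+0 mod 2 = 1
  c[21] = d·G[:,21] = (11010001010001011111001110)·(00000000000000001000000000) mod 2 = 0+0+0+0+0+0+0+0+0+0+0+0+0+0+0+0+1+0+0+0+0+0+0+0+0+0 mod 2 = 1
  c[22] = d·G[:,22] = (11010001010001011111001110)·(00000000000000000100000000) mod 2 = 0+0+0+0+0+0+0+0+0+0+0+0+0+0+0+0+0+1+0+0+0+0+0+0+0+0 mod 2 = 1
  c[23] = d·G[:,23] = (11010001010001011111001110)·(00000000000000000010000000) mod 2 = 0+0+0+0+0+0+0+0+0+0+0+0+0+0+0+0+0+0+1+0+0+0+0+0+0+0 mod 2 = 1
  c[24] = d·G[:,24] = (11010001010001011111001110)·(00000000000000000001000000) mod 2 = 0+0+0+0+0+0+0+0+0+0+0+0+0+0+0+0+0+0+0+1+0+0+0+0+0+0 mod 2 = 1
  c[25] = d·G[:,25] = (11010001010001011111001110)·(00000000000000000000100000) mod 2 = 0+0+0+0+0+0+0+0+0+0+0+0+0+0+0+0+0+0+0+0+0+0+0+0+0+0 mod 2 = 0
  c[26] = d·G[:,26] = (11010001010001011111001110)·(00000000000000000000010000) mod 2 = 0+0+0+0+0+0+0+0+0+0+0+0+0+0+0+0+0+0+0+0+0+0+0+0+0+0 mod 2 = 0
  c[27] = d·G[:,27] = (11010001010001011111001110)·(00000000000000000000001000) mod 2 = 0+0+0+0+0+0+0+0+0+0+0+0+0+0+0+0+0+0+0+0+0+0+1+0+0+0 mod 2 = 1
  c[28] = d·G[:,28] = (11010001010001011111001110)·(00000000000000000000000100) mod 2 = 0+0+0+0+0+0+0+0+0+0+0+0+0+0+0+0+0+0+0+0+0+0+0+1+0+0 mod 2 = 1
  c[29] = d·G[:,29] = (11010001010001011111001110)·(00000000000000000000000010) mod 2 = 0+0+0+0+0+0+0+0+0+0+0+0+0+0+0+0+0+0+0+0+0+0+0+0+1+0 mod 2 = 1
  c[30] = d·G[:,30] = (11010001010001011111001110)·(00000000000000000000000001) mod 2 = 0+0+0+0+0+0+0+0+0+0+0+0+0+0+0+0+0+0+0+0+0+0+0+0+0+0 mod 2 = 0
Codeword = 0110101100010101001011111001110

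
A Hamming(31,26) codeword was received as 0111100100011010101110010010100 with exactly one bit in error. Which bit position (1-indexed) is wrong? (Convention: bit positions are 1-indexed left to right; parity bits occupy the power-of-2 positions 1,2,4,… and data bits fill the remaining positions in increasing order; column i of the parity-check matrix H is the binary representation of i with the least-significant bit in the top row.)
Syndrome s = H · r^T (mod 2), r = 0111100100011010101110010010100:
  s[0] = (1010101010101010101010101010101)·(0111100100011010101110010010100) mod 2 = 0+0+1+0+1+0+0+0+0+0+0+0+1+0+1+0+1+0+1+0+1+0+0+0+0+0+1+0+1+0+0 mod 2 = 1
  s[1] = (0110011001100110011001100110011)·(0111100100011010101110010010100) mod 2 = 0+1+1+0+0+0+0+0+0+0+0+0+0+0+1+0+0+0+1+0+0+0+0+0+0+0+1+0+0+0+0 mod 2 = 1
  s[2] = (0001111000011110000111100001111)·(0111100100011010101110010010100) mod 2 = 0+0+0+1+1+0+0+0+0+0+0+1+1+0+1+0+0+0+0+1+1+0+0+0+0+0+0+0+1+0+0 mod 2 = 0
  s[3] = (0000000111111110000000011111111)·(0111100100011010101110010010100) mod 2 = 0+0+0+0+0+0+0+1+0+0+0+1+1+0+1+0+0+0+0+0+0+0+0+1+0+0+1+0+1+0+0 mod 2 = 1
  s[4] = (0000000000000001111111111111111)·(0111100100011010101110010010100) mod 2 = 0+0+0+0+0+0+0+0+0+0+0+0+0+0+0+0+1+0+1+1+1+0+0+1+0+0+1+0+1+0+0 mod 2 = 1
Syndrome = 11011
Column i of H is the binary representation of i, so the syndrome is the binary index of the flipped bit.
Read s = 11011 with s[0] as LSB: 1·2^0 + 1·2^1 + 0·2^2 + 1·2^3 + 1·2^4 = 27.
Error is at bit position 27.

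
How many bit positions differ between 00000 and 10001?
XOR = 10001, count of 1s = 2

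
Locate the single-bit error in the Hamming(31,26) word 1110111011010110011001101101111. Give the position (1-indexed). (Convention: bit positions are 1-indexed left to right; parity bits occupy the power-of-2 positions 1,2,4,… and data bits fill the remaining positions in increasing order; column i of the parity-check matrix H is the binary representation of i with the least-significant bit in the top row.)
Syndrome s = H · r^T (mod 2), r = 1110111011010110011001101101111:
  s[0] = (1010101010101010101010101010101)·(1110111011010110011001101101111) mod 2 = 1+0+1+0+1+0+1+0+1+0+0+0+0+0+1+0+0+0+1+0+0+0+1+0+1+0+0+0+1+0+1 mod 2 = 1
  s[1] = (0110011001100110011001100110011)·(1110111011010110011001101101111) mod 2 = 0+1+1+0+0+1+1+0+0+1+0+0+0+1+1+0+0+1+1+0+0+1+1+0+0+1+0+0+0+1+1 mod 2 = 0
  s[2] = (0001111000011110000111100001111)·(1110111011010110011001101101111) mod 2 = 0+0+0+0+1+1+1+0+0+0+0+1+0+1+1+0+0+0+0+0+0+1+1+0+0+0+0+1+1+1+1 mod 2 = 0
  s[3] = (0000000111111110000000011111111)·(1110111011010110011001101101111) mod 2 = 0+0+0+0+0+0+0+0+1+1+0+1+0+1+1+0+0+0+0+0+0+0+0+0+1+1+0+1+1+1+1 mod 2 = 1
  s[4] = (0000000000000001111111111111111)·(1110111011010110011001101101111) mod 2 = 0+0+0+0+0+0+0+0+0+0+0+0+0+0+0+0+0+1+1+0+0+1+1+0+1+1+0+1+1+1+1 mod 2 = 0
Syndrome = 10010
Column i of H is the binary representation of i, so the syndrome is the binary index of the flipped bit.
Read s = 10010 with s[0] as LSB: 1·2^0 + 0·2^1 + 0·2^2 + 1·2^3 + 0·2^4 = 9.
Error is at bit position 9.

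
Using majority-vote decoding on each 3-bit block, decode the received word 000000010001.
Split into 3-bit blocks and majority-vote each:
  block 1 = 000: 0 ones, 3 zeros → 0
  block 2 = 000: 0 ones, 3 zeros → 0
  block 3 = 010: 1 ones, 2 zeros → 0
  block 4 = 001: 1 ones, 2 zeros → 0
Decoded = 0000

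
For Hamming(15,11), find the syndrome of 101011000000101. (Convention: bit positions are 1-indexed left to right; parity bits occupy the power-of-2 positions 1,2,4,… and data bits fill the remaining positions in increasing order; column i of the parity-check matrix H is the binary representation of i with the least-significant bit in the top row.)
Syndrome s = H · r^T (mod 2), r = 101011000000101:
  s[0] = (101010101010101)·(101011000000101) mod 2 = 1+0+1+0+1+0+0+0+0+0+0+0+1+0+1 mod 2 = 1
  s[1] = (011001100110011)·(101011000000101) mod 2 = 0+0+1+0+0+1+0+0+0+0+0+0+0+0+1 mod 2 = 1
  s[2] = (000111100001111)·(101011000000101) mod 2 = 0+0+0+0+1+1+0+0+0+0+0+0+1+0+1 mod 2 = 0
  s[3] = (000000011111111)·(101011000000101) mod 2 = 0+0+0+0+0+0+0+0+0+0+0+0+1+0+1 mod 2 = 0
Syndrome = 1100
Non-zero syndrome: error at position 3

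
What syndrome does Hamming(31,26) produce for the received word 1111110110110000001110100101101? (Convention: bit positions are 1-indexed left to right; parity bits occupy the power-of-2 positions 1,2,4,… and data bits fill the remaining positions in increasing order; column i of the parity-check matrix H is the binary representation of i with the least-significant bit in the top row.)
Syndrome s = H · r^T (mod 2), r = 1111110110110000001110100101101:
  s[0] = (1010101010101010101010101010101)·(1111110110110000001110100101101) mod 2 = 1+0+1+0+1+0+0+0+1+0+1+0+0+0+0+0+0+0+1+0+1+0+1+0+0+0+0+0+1+0+1 mod 2 = 0
  s[1] = (0110011001100110011001100110011)·(1111110110110000001110100101101) mod 2 = 0+1+1+0+0+1+0+0+0+0+1+0+0+0+0+0+0+0+1+0+0+0+1+0+0+1+0+0+0+0+1 mod 2 = 0
  s[2] = (0001111000011110000111100001111)·(1111110110110000001110100101101) mod 2 = 0+0+0+1+1+1+0+0+0+0+0+1+0+0+0+0+0+0+0+1+1+0+1+0+0+0+0+1+1+0+1 mod 2 = 0
  s[3] = (0000000111111110000000011111111)·(1111110110110000001110100101101) mod 2 = 0+0+0+0+0+0+0+1+1+0+1+1+0+0+0+0+0+0+0+0+0+0+0+0+0+1+0+1+1+0+1 mod 2 = 0
  s[4] = (0000000000000001111111111111111)·(1111110110110000001110100101101) mod 2 = 0+0+0+0+0+0+0+0+0+0+0+0+0+0+0+0+0+0+1+1+1+0+1+0+0+1+0+1+1+0+1 mod 2 = 0
Syndrome = 00000
s = 0: no error detected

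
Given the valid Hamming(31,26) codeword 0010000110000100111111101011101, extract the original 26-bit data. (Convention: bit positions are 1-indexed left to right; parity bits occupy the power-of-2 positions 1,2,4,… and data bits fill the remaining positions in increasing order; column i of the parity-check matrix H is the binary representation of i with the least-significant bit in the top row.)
Parity bits occupy power-of-2 positions; data bits are at positions {3,5,6,7,9,10,11,12,13,14,15,17,18,19,20,21,22,23,24,25,26,27,28,29,30,31} (1-indexed).
Extract: c[3]=1 c[5]=0 c[6]=0 c[7]=0 c[9]=1 c[10]=0 c[11]=0 c[12]=0 c[13]=0 c[14]=1 c[15]=0 c[17]=1 c[18]=1 c[19]=1 c[20]=1 c[21]=1 c[22]=1 c[23]=1 c[24]=0 c[25]=1 c[26]=0 c[27]=1 c[28]=1 c[29]=1 c[30]=0 c[31]=1
Data = 10001000010111111101011101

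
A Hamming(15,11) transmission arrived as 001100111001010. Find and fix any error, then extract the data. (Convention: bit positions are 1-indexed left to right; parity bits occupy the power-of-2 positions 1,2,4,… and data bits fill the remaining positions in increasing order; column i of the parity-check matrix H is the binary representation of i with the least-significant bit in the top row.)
Syndrome s = H · r^T (mod 2), r = 001100111001010:
  s[0] = (101010101010101)·(001100111001010) mod 2 = 0+0+1+0+0+0+1+0+1+0+0+0+0+0+0 mod 2 = 1
  s[1] = (011001100110011)·(001100111001010) mod 2 = 0+0+1+0+0+0+1+0+0+0+0+0+0+1+0 mod 2 = 1
  s[2] = (000111100001111)·(001100111001010) mod 2 = 0+0+0+1+0+0+1+0+0+0+0+1+0+1+0 mod 2 = 0
  s[3] = (000000011111111)·(001100111001010) mod 2 = 0+0+0+0+0+0+0+1+1+0+0+1+0+1+0 mod 2 = 0
Syndrome = 1100
Column 3 of H equals this syndrome → error at bit 3 (1-indexed).
Flip bit 3: 001100111001010 → 000100111001010
Extract data bits at positions {3,5,6,7,9,10,11,12,13,14,15}: 00011001010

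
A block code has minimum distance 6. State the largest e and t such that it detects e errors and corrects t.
(a) Detection requires d_min ≥ e+1, so e ≤ d_min − 1 = 5.
(b) Correction requires d_min ≥ 2t+1, so t ≤ ⌊(d_min − 1)/2⌋ = ⌊5/2⌋ = 2.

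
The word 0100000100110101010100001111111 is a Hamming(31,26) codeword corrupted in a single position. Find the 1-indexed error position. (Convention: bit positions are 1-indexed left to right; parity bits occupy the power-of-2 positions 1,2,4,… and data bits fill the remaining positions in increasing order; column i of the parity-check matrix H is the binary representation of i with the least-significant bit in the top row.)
Syndrome s = H · r^T (mod 2), r = 0100000100110101010100001111111:
  s[0] = (1010101010101010101010101010101)·(0100000100110101010100001111111) mod 2 = 0+0+0+0+0+0+0+0+0+0+1+0+0+0+0+0+0+0+0+0+0+0+0+0+1+0+1+0+1+0+1 mod 2 = 1
  s[1] = (0110011001100110011001100110011)·(0100000100110101010100001111111) mod 2 = 0+1+0+0+0+0+0+0+0+0+1+0+0+1+0+0+0+1+0+0+0+0+0+0+0+1+1+0+0+1+1 mod 2 = 0
  s[2] = (0001111000011110000111100001111)·(0100000100110101010100001111111) mod 2 = 0+0+0+0+0+0+0+0+0+0+0+1+0+1+0+0+0+0+0+1+0+0+0+0+0+0+0+1+1+1+1 mod 2 = 1
  s[3] = (0000000111111110000000011111111)·(0100000100110101010100001111111) mod 2 = 0+0+0+0+0+0+0+1+0+0+1+1+0+1+0+0+0+0+0+0+0+0+0+0+1+1+1+1+1+1+1 mod 2 = 1
  s[4] = (0000000000000001111111111111111)·(0100000100110101010100001111111) mod 2 = 0+0+0+0+0+0+0+0+0+0+0+0+0+0+0+1+0+1+0+1+0+0+0+0+1+1+1+1+1+1+1 mod 2 = 0
Syndrome = 10110
Column i of H is the binary representation of i, so the syndrome is the binary index of the flipped bit.
Read s = 10110 with s[0] as LSB: 1·2^0 + 0·2^1 + 1·2^2 + 1·2^3 + 0·2^4 = 13.
Error is at bit position 13.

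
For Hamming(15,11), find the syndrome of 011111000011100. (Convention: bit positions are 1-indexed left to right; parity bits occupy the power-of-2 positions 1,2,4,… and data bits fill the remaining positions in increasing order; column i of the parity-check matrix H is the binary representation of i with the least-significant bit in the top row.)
Syndrome s = H · r^T (mod 2), r = 011111000011100:
  s[0] = (101010101010101)·(011111000011100) mod 2 = 0+0+1+0+1+0+0+0+0+0+1+0+1+0+0 mod 2 = 0
  s[1] = (011001100110011)·(011111000011100) mod 2 = 0+1+1+0+0+1+0+0+0+0+1+0+0+0+0 mod 2 = 0
  s[2] = (000111100001111)·(011111000011100) mod 2 = 0+0+0+1+1+1+0+0+0+0+0+1+1+0+0 mod 2 = 1
  s[3] = (000000011111111)·(011111000011100) mod 2 = 0+0+0+0+0+0+0+0+0+0+1+1+1+0+0 mod 2 = 1
Syndrome = 0011
Non-zero syndrome: error at position 12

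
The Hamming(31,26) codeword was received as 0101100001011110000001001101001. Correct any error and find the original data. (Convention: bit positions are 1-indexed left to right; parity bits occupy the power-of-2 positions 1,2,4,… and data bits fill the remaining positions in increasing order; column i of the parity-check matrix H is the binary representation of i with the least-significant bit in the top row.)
Syndrome s = H · r^T (mod 2), r = 0101100001011110000001001101001:
  s[0] = (1010101010101010101010101010101)·(0101100001011110000001001101001) mod 2 = 0+0+0+0+1+0+0+0+0+0+0+0+1+0+1+0+0+0+0+0+0+0+0+0+1+0+0+0+0+0+1 mod 2 = 1
  s[1] = (0110011001100110011001100110011)·(0101100001011110000001001101001) mod 2 = 0+1+0+0+0+0+0+0+0+1+0+0+0+1+1+0+0+0+0+0+0+1+0+0+0+1+0+0+0+0+1 mod 2 = 1
  s[2] = (0001111000011110000111100001111)·(0101100001011110000001001101001) mod 2 = 0+0+0+1+1+0+0+0+0+0+0+1+1+1+1+0+0+0+0+0+0+1+0+0+0+0+0+1+0+0+1 mod 2 = 1
  s[3] = (0000000111111110000000011111111)·(0101100001011110000001001101001) mod 2 = 0+0+0+0+0+0+0+0+0+1+0+1+1+1+1+0+0+0+0+0+0+0+0+0+1+1+0+1+0+0+1 mod 2 = 1
  s[4] = (0000000000000001111111111111111)·(0101100001011110000001001101001) mod 2 = 0+0+0+0+0+0+0+0+0+0+0+0+0+0+0+0+0+0+0+0+0+1+0+0+1+1+0+1+0+0+1 mod 2 = 1
Syndrome = 11111
Column 31 of H equals this syndrome → error at bit 31 (1-indexed).
Flip bit 31: 0101100001011110000001001101001 → 0101100001011110000001001101000
Extract data bits at positions {3,5,6,7,9,10,11,12,13,14,15,17,18,19,20,21,22,23,24,25,26,27,28,29,30,31}: 01000101111000001001101000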